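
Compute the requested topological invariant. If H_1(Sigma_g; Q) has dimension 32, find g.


For a closed orientable surface: b_1 = 2g.
32 = 2g
g = 32 / 2 = 16

16


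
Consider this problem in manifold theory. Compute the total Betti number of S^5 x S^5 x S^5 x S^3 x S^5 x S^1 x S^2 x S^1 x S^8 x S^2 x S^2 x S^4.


Total Betti number is multiplicative under products.
Each S^d (d>=1) has total Betti number 2.
There are 12 sphere factors.
Total = 2^12 = 4096

4096


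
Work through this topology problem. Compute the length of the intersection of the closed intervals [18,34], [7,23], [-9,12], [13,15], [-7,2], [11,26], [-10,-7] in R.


Intersection = [max(a_i), min(b_i)] = [18, -7].
Since 18 > -7, the intersection is empty.
Length = 0

0


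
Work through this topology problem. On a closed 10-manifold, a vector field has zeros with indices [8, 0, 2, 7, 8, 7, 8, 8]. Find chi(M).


Poincare-Hopf: chi(M) = sum of indices of zeros.
chi = (8) + (0) + (2) + (7) + (8) + (7) + (8) + (8) = 48

48


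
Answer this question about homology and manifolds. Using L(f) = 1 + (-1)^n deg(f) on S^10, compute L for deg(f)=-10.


On S^10: L(f) = tr(f_0*) + (-1)^10 tr(f_10*) = 1 + (-1)^10 * deg(f).
L(f) = 1 + (-1)^10 * -10 = 1 + -10 = -9

-9


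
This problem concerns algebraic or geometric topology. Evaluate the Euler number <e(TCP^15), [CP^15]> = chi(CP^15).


For any closed oriented manifold, <e(TM),[M]> = chi(M).
chi(CP^15) = 15+1 = 16

16


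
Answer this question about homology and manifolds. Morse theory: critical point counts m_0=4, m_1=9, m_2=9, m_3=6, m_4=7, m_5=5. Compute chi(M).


Morse theory: chi(M) = sum_k (-1)^k m_k where m_k = #(index-k critical points).
= (4) + (-9) + (9) + (-6) + (7) + (-5) = 0

0


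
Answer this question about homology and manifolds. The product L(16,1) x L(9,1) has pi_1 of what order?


pi_1(X x Y) = pi_1(X) x pi_1(Y).
pi_1(L(16,1)) = Z/16, pi_1(L(9,1)) = Z/9.
|Z/16 x Z/9| = 16 * 9 = 144

144


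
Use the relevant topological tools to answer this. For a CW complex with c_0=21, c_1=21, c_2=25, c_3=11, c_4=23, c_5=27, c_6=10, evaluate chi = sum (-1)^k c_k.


chi = sum_k (-1)^k c_k.
= (-1)^0*21 + (-1)^1*21 + (-1)^2*25 + (-1)^3*11 + (-1)^4*23 + (-1)^5*27 + (-1)^6*10
= (21) + (-21) + (25) + (-11) + (23) + (-27) + (10)
= 20

20


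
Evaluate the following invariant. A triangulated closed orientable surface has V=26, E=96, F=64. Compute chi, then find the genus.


chi = V - E + F = 26 - 96 + 64 = -6
For orientable closed surface: chi = 2 - 2g, so g = (2 - chi)/2.
g = (2 - (-6)) / 2 = 8 / 2 = 4

4


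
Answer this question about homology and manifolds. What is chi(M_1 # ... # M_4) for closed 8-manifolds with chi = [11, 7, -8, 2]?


For n-manifolds: chi(A#B) = chi(A) + chi(B) - chi(S^8).
chi(S^8) = 1 + (-1)^8 = 2.
chi(#) = (sum chi_i) - (4-1)*chi(S^8) = 12 - 3*2 = 6

6


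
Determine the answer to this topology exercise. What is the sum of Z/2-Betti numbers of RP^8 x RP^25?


dim H^*(RP^n; Z/2) = n+1 (one Z/2 in each degree 0..n).
Total Betti number is multiplicative.
Total = (8+1) * (25+1) = 9 * 26 = 234

234


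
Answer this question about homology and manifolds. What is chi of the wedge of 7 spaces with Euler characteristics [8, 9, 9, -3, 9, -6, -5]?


chi(A v B) = chi(A) + chi(B) - 1 (one point identified).
For 7 spaces: chi = (sum chi_i) - (7 - 1).
sum = 21; chi = 21 - 6 = 15

15


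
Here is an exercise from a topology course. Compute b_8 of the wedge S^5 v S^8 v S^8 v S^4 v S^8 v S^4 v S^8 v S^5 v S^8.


For a wedge of spheres, H_k (k>0) is free on one generator per sphere of dimension k.
Spheres of dimension 8: count = 5.
b_8 = 5

5


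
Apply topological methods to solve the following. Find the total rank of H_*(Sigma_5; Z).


For Sigma_5: b_0 = 1, b_1 = 2g = 10, b_2 = 1.
Total = 1 + 10 + 1 = 12

12


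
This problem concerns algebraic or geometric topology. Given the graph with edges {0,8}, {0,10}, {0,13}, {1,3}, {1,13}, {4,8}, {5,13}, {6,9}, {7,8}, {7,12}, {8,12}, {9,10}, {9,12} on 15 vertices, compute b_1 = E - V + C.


b_1 = E - V + (number of components).
E = 13, V = 15, components = 4.
b_1 = 13 - 15 + 4 = 2

2


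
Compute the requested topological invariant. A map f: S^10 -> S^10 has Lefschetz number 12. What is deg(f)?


L(f) = 1 + (-1)^10 deg(f) on S^10.
12 = 1 + (-1)^10 * deg(f)
(-1)^10 * deg(f) = 11
deg(f) = 11

11


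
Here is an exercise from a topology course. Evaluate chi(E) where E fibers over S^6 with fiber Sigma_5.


chi(S^6) = 2 (n even), chi(Sigma_5) = 2 - 2*5 = -8.
chi(E) = 2 * (-8) = -16

-16


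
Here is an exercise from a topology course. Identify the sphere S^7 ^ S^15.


S^m ^ S^n = S^{m+n}.
k = 7 + 15 = 22

22


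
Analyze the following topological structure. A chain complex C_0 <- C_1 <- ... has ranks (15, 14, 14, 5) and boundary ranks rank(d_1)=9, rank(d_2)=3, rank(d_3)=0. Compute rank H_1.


rank H_k = rank(ker d_k) - rank(im d_{k+1}).
rank(ker d_1) = rank(C_1) - rank(d_1) = 14 - 9 = 5.
rank(im d_{1+1}) = 3.
rank H_1 = 5 - 3 = 2

2


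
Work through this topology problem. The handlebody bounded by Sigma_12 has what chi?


A genus-g handlebody deformation retracts to a wedge of g circles.
chi(vee_g S^1) = 1 - g.
chi(H_12) = 1 - 12 = -11

-11


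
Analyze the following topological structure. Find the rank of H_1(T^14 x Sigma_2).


pi_1(A x B) = pi_1(A) x pi_1(B); rank of abelianization = b_1.
b_1(T^14) = 14, b_1(Sigma_2) = 2*2 = 4.
b_1(product) = 14 + 4 = 18

18


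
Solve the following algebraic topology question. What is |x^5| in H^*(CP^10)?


|x| = 2 in H^*(CP^n).
|x^5| = 5 * |x| = 5 * 2 = 10

10


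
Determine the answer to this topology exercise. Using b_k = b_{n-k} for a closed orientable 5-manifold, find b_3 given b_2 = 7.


Poincare duality for closed orientable n-manifolds: b_k = b_{n-k}.
Here n = 5, so b_3 = b_2 = 7

7


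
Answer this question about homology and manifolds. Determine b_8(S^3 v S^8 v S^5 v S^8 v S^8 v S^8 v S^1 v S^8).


For a wedge of spheres, H_k (k>0) is free on one generator per sphere of dimension k.
Spheres of dimension 8: count = 5.
b_8 = 5

5


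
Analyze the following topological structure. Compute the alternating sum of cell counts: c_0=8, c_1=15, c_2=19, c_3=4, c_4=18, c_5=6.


chi = sum_k (-1)^k c_k.
= (-1)^0*8 + (-1)^1*15 + (-1)^2*19 + (-1)^3*4 + (-1)^4*18 + (-1)^5*6
= (8) + (-15) + (19) + (-4) + (18) + (-6)
= 20

20


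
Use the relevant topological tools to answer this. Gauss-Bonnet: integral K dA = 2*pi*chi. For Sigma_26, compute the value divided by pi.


Gauss-Bonnet: integral K dA = 2*pi*chi(M).
chi(Sigma_26) = 2 - 2*26 = -50.
(integral K dA)/pi = 2*chi = 2*(-50) = -100

-100


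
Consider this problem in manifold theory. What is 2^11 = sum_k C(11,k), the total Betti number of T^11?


b_k(T^11) = C(11,k), so the sum over k is sum_k C(11,k) = 2^11.
Total = 2^11 = 2048

2048


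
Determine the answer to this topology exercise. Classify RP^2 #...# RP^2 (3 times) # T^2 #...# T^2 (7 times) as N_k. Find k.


Since a >= 1, the sum is non-orientable; each T^2 can be replaced by RP^2 # RP^2 (since T^2#RP^2 = 3RP^2).
Total crosscaps k = 3 + 2*7 = 17.
Check via chi: chi = 3*1 + 7*0 - (3+7-1)*2 = -15 = 2 - k = -15. Consistent.

17


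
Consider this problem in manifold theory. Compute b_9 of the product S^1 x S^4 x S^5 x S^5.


Each S^d has Poincare polynomial 1 + t^d.
The product S^1 x S^4 x S^5 x S^5 has Poincare polynomial prod(1+t^d_i).
Expanding: b_0=1, b_1=1, b_4=1, b_5=3, b_6=2, b_9=2, b_10=3, b_11=1, b_14=1, b_15=1.
b_9 = 2

2


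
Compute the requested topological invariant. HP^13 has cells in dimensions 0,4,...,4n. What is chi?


HP^13 has one cell in each dimension 0, 4, ..., 4*13 (13+1 cells, all even-dim).
chi = 13 + 1 = 14

14


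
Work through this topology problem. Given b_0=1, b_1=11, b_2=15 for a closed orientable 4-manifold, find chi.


By Poincare duality b_k = b_{4-k}, so full Betti numbers: b_0=1, b_1=11, b_2=15, b_3=11, b_4=1.
chi = sum (-1)^k b_k = -5

-5


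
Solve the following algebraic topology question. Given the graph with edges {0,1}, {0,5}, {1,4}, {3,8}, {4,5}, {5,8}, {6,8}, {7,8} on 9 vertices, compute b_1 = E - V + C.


b_1 = E - V + (number of components).
E = 8, V = 9, components = 2.
b_1 = 8 - 9 + 2 = 1

1


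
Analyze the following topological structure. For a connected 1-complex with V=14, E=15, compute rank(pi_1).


For a connected graph: rank(pi_1) = b_1 = E - V + 1 = 1 - chi.
chi = V - E = 14 - 15 = -1.
rank = 1 - (-1) = 15 - 14 + 1 = 2

2


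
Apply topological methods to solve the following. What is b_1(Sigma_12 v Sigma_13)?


For a wedge: H_1(A v B) = H_1(A) + H_1(B).
b_1(Sigma_12) = 24, b_1(Sigma_13) = 26.
b_1 = 24 + 26 = 50

50


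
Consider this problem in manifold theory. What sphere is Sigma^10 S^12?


Each suspension raises dimension by 1: Sigma S^n = S^{n+1}.
Sigma^10 S^12 = S^{12+10} = S^22

22


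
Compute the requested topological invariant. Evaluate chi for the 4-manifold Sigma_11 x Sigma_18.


chi(Sigma_11) = 2 - 2*11 = -20
chi(Sigma_18) = 2 - 2*18 = -34
chi(product) = (-20) * (-34) = 680

680


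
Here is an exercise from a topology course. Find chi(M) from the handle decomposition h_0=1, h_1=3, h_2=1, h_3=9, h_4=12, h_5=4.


Handles of index k contribute (-1)^k to chi (same as CW cells).
chi = (1) + (-3) + (1) + (-9) + (12) + (-4) = -2

-2


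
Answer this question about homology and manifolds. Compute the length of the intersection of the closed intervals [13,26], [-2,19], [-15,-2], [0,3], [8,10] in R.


Intersection = [max(a_i), min(b_i)] = [13, -2].
Since 13 > -2, the intersection is empty.
Length = 0

0


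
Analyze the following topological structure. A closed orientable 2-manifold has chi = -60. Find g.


chi = 2 - 2g for closed orientable surfaces.
-60 = 2 - 2g
2g = 2 - (-60) = 62
g = 31

31


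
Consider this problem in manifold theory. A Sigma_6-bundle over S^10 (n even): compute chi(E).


chi(S^10) = 2 (n even), chi(Sigma_6) = 2 - 2*6 = -10.
chi(E) = 2 * (-10) = -20

-20


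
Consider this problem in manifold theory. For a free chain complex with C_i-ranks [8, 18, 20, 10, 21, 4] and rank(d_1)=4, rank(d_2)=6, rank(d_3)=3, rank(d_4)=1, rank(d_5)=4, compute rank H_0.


rank H_k = rank(ker d_k) - rank(im d_{k+1}).
rank(ker d_0) = rank(C_0) - rank(d_0) = 8 - 0 = 8.
rank(im d_{0+1}) = 4.
rank H_0 = 8 - 4 = 4

4


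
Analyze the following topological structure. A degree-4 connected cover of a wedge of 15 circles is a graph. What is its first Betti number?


Nielsen-Schreier: an index-n subgroup of F_r is free of rank 1 + n(r-1).
Equivalently: chi(cover) = n*chi(base); chi(vee_r S^1) = 1 - 15 = -14.
chi(E) = 4*(-14) = -56; rank = 1 - chi(E) = 1 - (-56) = 57.
rank = 1 + 4*(15-1) = 1 + 56 = 57

57


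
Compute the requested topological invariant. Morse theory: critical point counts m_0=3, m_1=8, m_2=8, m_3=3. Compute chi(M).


Morse theory: chi(M) = sum_k (-1)^k m_k where m_k = #(index-k critical points).
= (3) + (-8) + (8) + (-3) = 0

0


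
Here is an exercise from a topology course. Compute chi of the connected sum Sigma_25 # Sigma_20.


chi(Sigma_25) = 2 - 2*25 = -48
chi(Sigma_20) = 2 - 2*20 = -38
For surfaces: chi(A#B) = chi(A) + chi(B) - 2.
chi = -48 + -38 - 2 = -88

-88


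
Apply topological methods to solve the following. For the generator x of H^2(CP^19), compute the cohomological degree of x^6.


|x| = 2 in H^*(CP^n).
|x^6| = 6 * |x| = 6 * 2 = 12

12


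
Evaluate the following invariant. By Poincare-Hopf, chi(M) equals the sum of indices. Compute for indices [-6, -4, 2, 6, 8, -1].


Poincare-Hopf: chi(M) = sum of indices of zeros.
chi = (-6) + (-4) + (2) + (6) + (8) + (-1) = 5

5


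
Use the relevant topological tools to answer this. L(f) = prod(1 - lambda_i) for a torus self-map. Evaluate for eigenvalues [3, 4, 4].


For a torus self-map: L(f) = det(I - A) where A acts on H_1.
L(f) = (1-3) * (1-4) * (1-4) = -2 * -3 * -3 = -18

-18


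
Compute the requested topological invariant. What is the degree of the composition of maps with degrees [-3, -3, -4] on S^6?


Degree is multiplicative: deg(composition) = product of degrees.
= (-3) * (-3) * (-4) = -36

-36


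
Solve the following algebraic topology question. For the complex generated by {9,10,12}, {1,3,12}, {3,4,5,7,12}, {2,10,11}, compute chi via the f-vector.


Enumerate all faces; f-vector: f_0=10, f_1=18, f_2=13, f_3=5, f_4=1.
chi = sum (-1)^k f_k = 1

1


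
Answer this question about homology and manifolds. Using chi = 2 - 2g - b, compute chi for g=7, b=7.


For a compact orientable surface with genus g and b boundary components: chi = 2 - 2g - b.
chi = 2 - 2*7 - 7 = 2 - 14 - 7 = -19

-19


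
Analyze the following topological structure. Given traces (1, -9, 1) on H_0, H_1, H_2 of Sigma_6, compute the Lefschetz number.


L(f) = tr(f_0*) - tr(f_1*) + tr(f_2*).
= 1 - (-9) + (1)
= 11

11


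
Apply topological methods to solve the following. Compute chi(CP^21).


CP^21 has one cell in each even dimension 0, 2, ..., 2*21 (21+1 cells total).
All cells are even-dimensional, so chi = number of cells.
chi = 21 + 1 = 22

22


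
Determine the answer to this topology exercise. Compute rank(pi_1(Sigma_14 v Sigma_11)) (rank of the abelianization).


For a wedge: H_1(A v B) = H_1(A) + H_1(B).
b_1(Sigma_14) = 28, b_1(Sigma_11) = 22.
b_1 = 28 + 22 = 50

50


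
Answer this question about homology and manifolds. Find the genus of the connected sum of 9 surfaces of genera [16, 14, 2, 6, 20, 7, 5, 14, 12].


Genus is additive under connected sum of orientable surfaces.
g = 16 + 14 + 2 + 6 + 20 + 7 + 5 + 14 + 12 = 96

96


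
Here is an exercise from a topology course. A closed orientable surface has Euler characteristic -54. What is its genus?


chi = 2 - 2g for closed orientable surfaces.
-54 = 2 - 2g
2g = 2 - (-54) = 56
g = 28

28


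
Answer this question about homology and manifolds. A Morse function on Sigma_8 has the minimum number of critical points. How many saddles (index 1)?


A perfect Morse function has m_k = b_k.
For Sigma_8: b_0=1, b_1=2g=16, b_2=1.
Saddles m_1 = 2g = 16

16


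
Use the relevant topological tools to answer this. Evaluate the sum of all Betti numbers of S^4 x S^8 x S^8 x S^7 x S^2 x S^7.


Total Betti number is multiplicative under products.
Each S^d (d>=1) has total Betti number 2.
There are 6 sphere factors.
Total = 2^6 = 64

64


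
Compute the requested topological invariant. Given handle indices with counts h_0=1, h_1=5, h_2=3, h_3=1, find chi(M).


Handles of index k contribute (-1)^k to chi (same as CW cells).
chi = (1) + (-5) + (3) + (-1) = -2

-2


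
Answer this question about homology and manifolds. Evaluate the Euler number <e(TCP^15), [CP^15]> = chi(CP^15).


For any closed oriented manifold, <e(TM),[M]> = chi(M).
chi(CP^15) = 15+1 = 16

16


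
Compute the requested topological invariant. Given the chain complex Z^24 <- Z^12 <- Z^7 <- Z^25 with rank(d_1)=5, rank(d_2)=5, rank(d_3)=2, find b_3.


rank H_k = rank(ker d_k) - rank(im d_{k+1}).
rank(ker d_3) = rank(C_3) - rank(d_3) = 25 - 2 = 23.
rank(im d_{3+1}) = 0.
rank H_3 = 23 - 0 = 23

23


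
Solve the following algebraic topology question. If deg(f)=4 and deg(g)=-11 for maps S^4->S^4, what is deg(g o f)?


Degree is multiplicative under composition: deg(g o f) = deg(g) * deg(f).
= -11 * 4 = -44

-44


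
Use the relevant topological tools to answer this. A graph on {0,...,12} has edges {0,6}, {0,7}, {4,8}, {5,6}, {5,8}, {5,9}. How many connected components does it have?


Run DFS/union-find over 13 vertices.
V = 13, E = 6.
Number of components = 7

7


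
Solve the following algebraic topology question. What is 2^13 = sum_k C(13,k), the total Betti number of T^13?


b_k(T^13) = C(13,k), so the sum over k is sum_k C(13,k) = 2^13.
Total = 2^13 = 8192

8192


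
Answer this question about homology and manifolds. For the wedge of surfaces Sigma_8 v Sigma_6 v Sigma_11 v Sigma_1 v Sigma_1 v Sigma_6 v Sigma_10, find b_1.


For a wedge X v Y: reduced H_k(X v Y) = H_k(X) + H_k(Y).
Each Sigma_g contributes b_1 = 2g.
b_1 = 16 + 12 + 22 + 2 + 2 + 12 + 20 = 86

86


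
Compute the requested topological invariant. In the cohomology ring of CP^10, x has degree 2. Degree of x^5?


|x| = 2 in H^*(CP^n).
|x^5| = 5 * |x| = 5 * 2 = 10

10


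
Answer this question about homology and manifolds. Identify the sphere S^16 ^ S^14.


S^m ^ S^n = S^{m+n}.
k = 16 + 14 = 30

30


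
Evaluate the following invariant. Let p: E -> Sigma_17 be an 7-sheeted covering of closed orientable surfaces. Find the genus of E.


For an n-sheeted cover: chi(E) = n * chi(B).
chi(Sigma_17) = 2 - 2*17 = -32.
chi(E) = 7 * (-32) = -224.
genus(E) = (2 - chi(E))/2 = (2 - (-224))/2 = 226/2 = 113

113


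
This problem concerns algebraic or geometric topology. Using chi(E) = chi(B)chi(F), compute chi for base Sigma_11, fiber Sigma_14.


For a fiber bundle F -> E -> B (with CW structure): chi(E) = chi(B) * chi(F).
chi(Sigma_11) = -20, chi(Sigma_14) = -26.
chi(E) = (-20) * (-26) = 520

520


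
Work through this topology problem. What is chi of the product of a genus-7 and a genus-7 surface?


chi(Sigma_7) = 2 - 2*7 = -12
chi(Sigma_7) = 2 - 2*7 = -12
chi(product) = (-12) * (-12) = 144

144


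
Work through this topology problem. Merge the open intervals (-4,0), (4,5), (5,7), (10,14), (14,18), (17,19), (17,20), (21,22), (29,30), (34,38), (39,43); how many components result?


Sort and merge overlapping open intervals.
Merged: (-4,0), (4,5), (5,7), (10,14), (14,20), (21,22), (29,30), (34,38), (39,43).
Number of components = 9

9


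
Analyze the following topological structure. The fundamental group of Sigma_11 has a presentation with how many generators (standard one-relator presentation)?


Standard presentation: pi_1(Sigma_g) = <a_1,b_1,...,a_g,b_g | [a_1,b_1]...[a_g,b_g] = 1>.
Number of generators = 2g = 2*11 = 22

22


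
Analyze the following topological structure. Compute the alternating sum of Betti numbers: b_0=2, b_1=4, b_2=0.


chi = sum_k (-1)^k b_k.
= (2) + (-4) + (0)
= -2

-2


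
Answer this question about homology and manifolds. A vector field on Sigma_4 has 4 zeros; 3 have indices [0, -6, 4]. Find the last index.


Poincare-Hopf: sum of indices = chi(M).
chi(Sigma_4) = 2 - 2*4 = -6.
Sum of known indices = -2.
x = chi - (sum known) = -6 - (-2) = -4

-4


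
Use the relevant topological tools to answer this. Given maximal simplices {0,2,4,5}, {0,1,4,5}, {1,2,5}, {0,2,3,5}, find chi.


Enumerate all faces; f-vector: f_0=6, f_1=13, f_2=11, f_3=3.
chi = sum (-1)^k f_k = 1

1


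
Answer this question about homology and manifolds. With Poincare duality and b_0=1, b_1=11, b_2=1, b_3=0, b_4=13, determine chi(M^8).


By Poincare duality b_k = b_{8-k}, so full Betti numbers: b_0=1, b_1=11, b_2=1, b_3=0, b_4=13, b_5=0, b_6=1, b_7=11, b_8=1.
chi = sum (-1)^k b_k = -5

-5


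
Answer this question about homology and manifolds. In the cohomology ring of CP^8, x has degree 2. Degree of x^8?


|x| = 2 in H^*(CP^n).
|x^8| = 8 * |x| = 8 * 2 = 16

16


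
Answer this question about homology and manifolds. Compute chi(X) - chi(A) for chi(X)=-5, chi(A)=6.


Relative Euler characteristic: chi(X, A) = chi(X) - chi(A).
= -5 - (6) = -11

-11


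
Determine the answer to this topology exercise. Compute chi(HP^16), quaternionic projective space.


HP^16 has one cell in each dimension 0, 4, ..., 4*16 (16+1 cells, all even-dim).
chi = 16 + 1 = 17

17


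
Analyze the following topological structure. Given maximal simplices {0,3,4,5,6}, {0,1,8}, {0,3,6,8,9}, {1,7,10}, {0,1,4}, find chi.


Enumerate all faces; f-vector: f_0=10, f_1=23, f_2=22, f_3=10, f_4=2.
chi = sum (-1)^k f_k = 1

1


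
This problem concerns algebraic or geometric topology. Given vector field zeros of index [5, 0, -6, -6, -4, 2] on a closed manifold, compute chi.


Poincare-Hopf: chi(M) = sum of indices of zeros.
chi = (5) + (0) + (-6) + (-6) + (-4) + (2) = -9

-9


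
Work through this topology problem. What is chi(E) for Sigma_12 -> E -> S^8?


chi(S^8) = 2 (n even), chi(Sigma_12) = 2 - 2*12 = -22.
chi(E) = 2 * (-22) = -44

-44


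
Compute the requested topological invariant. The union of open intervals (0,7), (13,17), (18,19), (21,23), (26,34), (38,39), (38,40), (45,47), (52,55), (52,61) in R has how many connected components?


Sort and merge overlapping open intervals.
Merged: (0,7), (13,17), (18,19), (21,23), (26,34), (38,40), (45,47), (52,61).
Number of components = 8

8


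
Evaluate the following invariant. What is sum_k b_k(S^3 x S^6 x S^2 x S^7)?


Total Betti number is multiplicative under products.
Each S^d (d>=1) has total Betti number 2.
There are 4 sphere factors.
Total = 2^4 = 16

16


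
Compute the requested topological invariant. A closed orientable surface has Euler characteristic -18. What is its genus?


chi = 2 - 2g for closed orientable surfaces.
-18 = 2 - 2g
2g = 2 - (-18) = 20
g = 10

10


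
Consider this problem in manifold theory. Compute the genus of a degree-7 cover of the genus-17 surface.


For an n-sheeted cover: chi(E) = n * chi(B).
chi(Sigma_17) = 2 - 2*17 = -32.
chi(E) = 7 * (-32) = -224.
genus(E) = (2 - chi(E))/2 = (2 - (-224))/2 = 226/2 = 113

113


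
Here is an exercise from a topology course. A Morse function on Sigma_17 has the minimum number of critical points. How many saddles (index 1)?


A perfect Morse function has m_k = b_k.
For Sigma_17: b_0=1, b_1=2g=34, b_2=1.
Saddles m_1 = 2g = 34

34


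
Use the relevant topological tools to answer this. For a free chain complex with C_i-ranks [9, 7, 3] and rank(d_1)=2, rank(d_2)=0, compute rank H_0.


rank H_k = rank(ker d_k) - rank(im d_{k+1}).
rank(ker d_0) = rank(C_0) - rank(d_0) = 9 - 0 = 9.
rank(im d_{0+1}) = 2.
rank H_0 = 9 - 2 = 7

7


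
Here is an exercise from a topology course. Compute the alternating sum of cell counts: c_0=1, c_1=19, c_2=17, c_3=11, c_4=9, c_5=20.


chi = sum_k (-1)^k c_k.
= (-1)^0*1 + (-1)^1*19 + (-1)^2*17 + (-1)^3*11 + (-1)^4*9 + (-1)^5*20
= (1) + (-19) + (17) + (-11) + (9) + (-20)
= -23

-23


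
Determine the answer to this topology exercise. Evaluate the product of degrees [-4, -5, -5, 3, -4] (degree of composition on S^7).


Degree is multiplicative: deg(composition) = product of degrees.
= (-4) * (-5) * (-5) * (3) * (-4) = 1200

1200


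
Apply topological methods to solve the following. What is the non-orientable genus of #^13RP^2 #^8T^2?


Since a >= 1, the sum is non-orientable; each T^2 can be replaced by RP^2 # RP^2 (since T^2#RP^2 = 3RP^2).
Total crosscaps k = 13 + 2*8 = 29.
Check via chi: chi = 13*1 + 8*0 - (13+8-1)*2 = -27 = 2 - k = -27. Consistent.

29


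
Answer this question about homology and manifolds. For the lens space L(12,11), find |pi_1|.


pi_1(L(p,q)) = Z/pZ for any q coprime to p.
|pi_1(L(12,11))| = 12

12


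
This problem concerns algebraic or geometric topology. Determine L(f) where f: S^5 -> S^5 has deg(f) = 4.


On S^5: L(f) = tr(f_0*) + (-1)^5 tr(f_5*) = 1 + (-1)^5 * deg(f).
L(f) = 1 + (-1)^5 * 4 = 1 + -4 = -3

-3


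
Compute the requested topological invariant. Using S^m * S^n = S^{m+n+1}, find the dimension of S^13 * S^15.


Join of spheres: S^m * S^n = S^{m+n+1}.
dim = 13 + 15 + 1 = 29

29


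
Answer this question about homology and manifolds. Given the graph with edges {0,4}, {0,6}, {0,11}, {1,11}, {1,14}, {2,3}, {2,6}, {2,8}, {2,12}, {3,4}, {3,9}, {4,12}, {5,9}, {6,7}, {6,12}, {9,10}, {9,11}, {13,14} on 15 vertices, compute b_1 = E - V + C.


b_1 = E - V + (number of components).
E = 18, V = 15, components = 1.
b_1 = 18 - 15 + 1 = 4

4


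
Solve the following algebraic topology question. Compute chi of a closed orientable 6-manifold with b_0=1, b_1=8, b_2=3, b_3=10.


By Poincare duality b_k = b_{6-k}, so full Betti numbers: b_0=1, b_1=8, b_2=3, b_3=10, b_4=3, b_5=8, b_6=1.
chi = sum (-1)^k b_k = -18

-18


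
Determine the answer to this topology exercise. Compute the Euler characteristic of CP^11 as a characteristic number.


For any closed oriented manifold, <e(TM),[M]> = chi(M).
chi(CP^11) = 11+1 = 12

12


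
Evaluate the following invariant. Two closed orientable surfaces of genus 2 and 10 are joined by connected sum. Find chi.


chi(Sigma_2) = 2 - 2*2 = -2
chi(Sigma_10) = 2 - 2*10 = -18
For surfaces: chi(A#B) = chi(A) + chi(B) - 2.
chi = -2 + -18 - 2 = -22

-22


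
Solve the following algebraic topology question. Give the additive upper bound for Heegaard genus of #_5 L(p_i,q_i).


Heegaard genus satisfies g(A#B) <= g(A) + g(B).
Each lens space has g = 1.
Upper bound: 5 * 1 = 5

5


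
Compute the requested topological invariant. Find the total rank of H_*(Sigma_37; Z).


For Sigma_37: b_0 = 1, b_1 = 2g = 74, b_2 = 1.
Total = 1 + 74 + 1 = 76

76


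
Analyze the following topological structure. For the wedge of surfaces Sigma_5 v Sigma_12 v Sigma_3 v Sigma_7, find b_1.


For a wedge X v Y: reduced H_k(X v Y) = H_k(X) + H_k(Y).
Each Sigma_g contributes b_1 = 2g.
b_1 = 10 + 24 + 6 + 14 = 54

54


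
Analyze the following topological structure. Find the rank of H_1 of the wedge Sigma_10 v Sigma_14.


For a wedge: H_1(A v B) = H_1(A) + H_1(B).
b_1(Sigma_10) = 20, b_1(Sigma_14) = 28.
b_1 = 20 + 28 = 48

48


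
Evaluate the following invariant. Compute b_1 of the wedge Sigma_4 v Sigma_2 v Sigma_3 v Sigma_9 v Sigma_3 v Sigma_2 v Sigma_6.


For a wedge X v Y: reduced H_k(X v Y) = H_k(X) + H_k(Y).
Each Sigma_g contributes b_1 = 2g.
b_1 = 8 + 4 + 6 + 18 + 6 + 4 + 12 = 58

58


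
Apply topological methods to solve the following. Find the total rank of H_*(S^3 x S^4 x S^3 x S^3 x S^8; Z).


Total Betti number is multiplicative under products.
Each S^d (d>=1) has total Betti number 2.
There are 5 sphere factors.
Total = 2^5 = 32

32


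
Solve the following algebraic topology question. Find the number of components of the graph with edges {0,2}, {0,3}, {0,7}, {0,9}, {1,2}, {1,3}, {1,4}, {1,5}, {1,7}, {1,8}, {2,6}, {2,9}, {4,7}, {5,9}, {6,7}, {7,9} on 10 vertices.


Run DFS/union-find over 10 vertices.
V = 10, E = 16.
Number of components = 1

1


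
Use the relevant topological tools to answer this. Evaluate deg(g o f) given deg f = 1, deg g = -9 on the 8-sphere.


Degree is multiplicative under composition: deg(g o f) = deg(g) * deg(f).
= -9 * 1 = -9

-9


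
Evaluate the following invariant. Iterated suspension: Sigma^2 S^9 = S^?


Each suspension raises dimension by 1: Sigma S^n = S^{n+1}.
Sigma^2 S^9 = S^{9+2} = S^11

11


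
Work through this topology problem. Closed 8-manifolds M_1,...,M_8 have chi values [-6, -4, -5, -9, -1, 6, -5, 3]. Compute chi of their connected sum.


For n-manifolds: chi(A#B) = chi(A) + chi(B) - chi(S^8).
chi(S^8) = 1 + (-1)^8 = 2.
chi(#) = (sum chi_i) - (8-1)*chi(S^8) = -21 - 7*2 = -35

-35


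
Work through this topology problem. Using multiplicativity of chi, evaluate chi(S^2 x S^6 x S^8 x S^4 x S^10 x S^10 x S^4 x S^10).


chi is multiplicative: chi(X x Y) = chi(X) chi(Y).
Each even-dim sphere has chi = 2. There are 8 factors.
chi = 2^8 = 256

256


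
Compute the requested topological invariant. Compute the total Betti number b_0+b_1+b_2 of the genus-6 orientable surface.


For Sigma_6: b_0 = 1, b_1 = 2g = 12, b_2 = 1.
Total = 1 + 12 + 1 = 14

14


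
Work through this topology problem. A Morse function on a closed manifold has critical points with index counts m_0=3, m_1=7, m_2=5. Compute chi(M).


Morse theory: chi(M) = sum_k (-1)^k m_k where m_k = #(index-k critical points).
= (3) + (-7) + (5) = 1

1


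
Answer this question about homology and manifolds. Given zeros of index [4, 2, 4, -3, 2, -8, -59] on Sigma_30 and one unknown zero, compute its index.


Poincare-Hopf: sum of indices = chi(M).
chi(Sigma_30) = 2 - 2*30 = -58.
Sum of known indices = -58.
x = chi - (sum known) = -58 - (-58) = 0

0


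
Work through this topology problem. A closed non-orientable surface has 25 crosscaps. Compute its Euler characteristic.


For a non-orientable closed surface with k crosscaps: chi = 2 - k.
Here k = 25.
chi = 2 - 25 = -23

-23


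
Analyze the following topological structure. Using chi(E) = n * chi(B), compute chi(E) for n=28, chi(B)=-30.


For a finite covering: chi(E) = (number of sheets) * chi(B).
chi(E) = 28 * (-30) = -840

-840


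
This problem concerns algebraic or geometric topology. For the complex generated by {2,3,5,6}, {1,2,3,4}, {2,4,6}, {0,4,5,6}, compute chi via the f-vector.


Enumerate all faces; f-vector: f_0=7, f_1=16, f_2=13, f_3=3.
chi = sum (-1)^k f_k = 1

1


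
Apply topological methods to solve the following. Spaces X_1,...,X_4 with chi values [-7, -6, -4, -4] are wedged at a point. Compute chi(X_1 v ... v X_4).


chi(A v B) = chi(A) + chi(B) - 1 (one point identified).
For 4 spaces: chi = (sum chi_i) - (4 - 1).
sum = -21; chi = -21 - 3 = -24

-24


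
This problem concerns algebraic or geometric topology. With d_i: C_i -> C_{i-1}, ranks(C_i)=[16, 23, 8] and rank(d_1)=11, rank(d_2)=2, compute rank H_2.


rank H_k = rank(ker d_k) - rank(im d_{k+1}).
rank(ker d_2) = rank(C_2) - rank(d_2) = 8 - 2 = 6.
rank(im d_{2+1}) = 0.
rank H_2 = 6 - 0 = 6

6


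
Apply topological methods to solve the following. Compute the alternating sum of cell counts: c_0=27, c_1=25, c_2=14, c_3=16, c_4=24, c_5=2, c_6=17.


chi = sum_k (-1)^k c_k.
= (-1)^0*27 + (-1)^1*25 + (-1)^2*14 + (-1)^3*16 + (-1)^4*24 + (-1)^5*2 + (-1)^6*17
= (27) + (-25) + (14) + (-16) + (24) + (-2) + (17)
= 39

39


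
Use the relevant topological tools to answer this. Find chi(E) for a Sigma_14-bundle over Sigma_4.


For a fiber bundle F -> E -> B (with CW structure): chi(E) = chi(B) * chi(F).
chi(Sigma_4) = -6, chi(Sigma_14) = -26.
chi(E) = (-6) * (-26) = 156

156


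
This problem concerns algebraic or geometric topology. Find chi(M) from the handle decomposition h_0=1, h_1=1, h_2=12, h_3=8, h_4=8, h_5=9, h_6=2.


Handles of index k contribute (-1)^k to chi (same as CW cells).
chi = (1) + (-1) + (12) + (-8) + (8) + (-9) + (2) = 5

5


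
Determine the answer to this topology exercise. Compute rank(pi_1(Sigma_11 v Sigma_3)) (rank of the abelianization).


For a wedge: H_1(A v B) = H_1(A) + H_1(B).
b_1(Sigma_11) = 22, b_1(Sigma_3) = 6.
b_1 = 22 + 6 = 28

28


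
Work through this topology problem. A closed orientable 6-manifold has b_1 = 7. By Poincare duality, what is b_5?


Poincare duality for closed orientable n-manifolds: b_k = b_{n-k}.
Here n = 6, so b_5 = b_1 = 7

7


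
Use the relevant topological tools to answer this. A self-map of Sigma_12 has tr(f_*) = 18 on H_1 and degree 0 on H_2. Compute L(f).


L(f) = tr(f_0*) - tr(f_1*) + tr(f_2*).
= 1 - (18) + (0)
= -17

-17


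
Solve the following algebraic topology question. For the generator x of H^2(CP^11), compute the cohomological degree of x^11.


|x| = 2 in H^*(CP^n).
|x^11| = 11 * |x| = 11 * 2 = 22

22


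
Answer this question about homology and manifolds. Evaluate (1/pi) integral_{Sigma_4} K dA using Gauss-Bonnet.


Gauss-Bonnet: integral K dA = 2*pi*chi(M).
chi(Sigma_4) = 2 - 2*4 = -6.
(integral K dA)/pi = 2*chi = 2*(-6) = -12

-12


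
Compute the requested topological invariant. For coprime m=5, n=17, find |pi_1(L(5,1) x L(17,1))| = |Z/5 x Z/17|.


pi_1(X x Y) = pi_1(X) x pi_1(Y).
pi_1(L(5,1)) = Z/5, pi_1(L(17,1)) = Z/17.
|Z/5 x Z/17| = 5 * 17 = 85

85


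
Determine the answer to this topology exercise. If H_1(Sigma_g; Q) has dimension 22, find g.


For a closed orientable surface: b_1 = 2g.
22 = 2g
g = 22 / 2 = 11

11


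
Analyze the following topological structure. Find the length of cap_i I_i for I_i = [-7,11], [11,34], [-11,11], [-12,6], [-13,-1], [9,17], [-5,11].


Intersection = [max(a_i), min(b_i)] = [11, -1].
Since 11 > -1, the intersection is empty.
Length = 0

0


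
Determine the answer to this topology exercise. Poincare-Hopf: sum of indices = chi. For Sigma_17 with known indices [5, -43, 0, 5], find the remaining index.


Poincare-Hopf: sum of indices = chi(M).
chi(Sigma_17) = 2 - 2*17 = -32.
Sum of known indices = -33.
x = chi - (sum known) = -32 - (-33) = 1

1


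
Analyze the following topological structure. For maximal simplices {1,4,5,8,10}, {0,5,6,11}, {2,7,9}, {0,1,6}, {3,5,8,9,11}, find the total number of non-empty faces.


Each maximal simplex on m vertices has 2^m - 1 nonempty faces.
Take the union (dedupe shared faces).
Total distinct faces = 80

80


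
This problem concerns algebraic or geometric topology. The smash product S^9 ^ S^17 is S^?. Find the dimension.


S^m ^ S^n = S^{m+n}.
k = 9 + 17 = 26

26


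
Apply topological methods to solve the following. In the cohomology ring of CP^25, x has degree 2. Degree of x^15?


|x| = 2 in H^*(CP^n).
|x^15| = 15 * |x| = 15 * 2 = 30

30


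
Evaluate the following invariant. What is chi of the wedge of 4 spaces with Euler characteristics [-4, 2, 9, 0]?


chi(A v B) = chi(A) + chi(B) - 1 (one point identified).
For 4 spaces: chi = (sum chi_i) - (4 - 1).
sum = 7; chi = 7 - 3 = 4

4


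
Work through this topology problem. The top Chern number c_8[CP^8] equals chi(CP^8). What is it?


For any closed oriented manifold, <e(TM),[M]> = chi(M).
chi(CP^8) = 8+1 = 9

9


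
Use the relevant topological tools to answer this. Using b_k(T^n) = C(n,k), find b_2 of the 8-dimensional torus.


By the Kunneth formula, b_k(T^n) = C(n,k).
b_2(T^8) = C(8,2).
C(8,2) = 8!/(2!*6!) = 28

28


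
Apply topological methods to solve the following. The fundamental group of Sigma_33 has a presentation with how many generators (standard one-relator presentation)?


Standard presentation: pi_1(Sigma_g) = <a_1,b_1,...,a_g,b_g | [a_1,b_1]...[a_g,b_g] = 1>.
Number of generators = 2g = 2*33 = 66

66


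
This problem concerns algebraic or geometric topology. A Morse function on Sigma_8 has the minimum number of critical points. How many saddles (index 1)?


A perfect Morse function has m_k = b_k.
For Sigma_8: b_0=1, b_1=2g=16, b_2=1.
Saddles m_1 = 2g = 16

16


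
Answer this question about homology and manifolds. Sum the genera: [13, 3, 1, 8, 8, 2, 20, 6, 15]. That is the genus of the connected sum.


Genus is additive under connected sum of orientable surfaces.
g = 13 + 3 + 1 + 8 + 8 + 2 + 20 + 6 + 15 = 76

76


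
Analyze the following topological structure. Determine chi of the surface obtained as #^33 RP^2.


For a non-orientable closed surface with k crosscaps: chi = 2 - k.
Here k = 33.
chi = 2 - 33 = -31

-31


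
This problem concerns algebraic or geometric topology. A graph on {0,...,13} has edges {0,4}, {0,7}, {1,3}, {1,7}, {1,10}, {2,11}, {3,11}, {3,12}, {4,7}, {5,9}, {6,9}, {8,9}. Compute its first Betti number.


b_1 = E - V + (number of components).
E = 12, V = 14, components = 3.
b_1 = 12 - 14 + 3 = 1

1


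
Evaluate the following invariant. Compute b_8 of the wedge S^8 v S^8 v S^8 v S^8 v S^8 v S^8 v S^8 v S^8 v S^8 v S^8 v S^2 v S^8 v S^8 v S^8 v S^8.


For a wedge of spheres, H_k (k>0) is free on one generator per sphere of dimension k.
Spheres of dimension 8: count = 14.
b_8 = 14

14


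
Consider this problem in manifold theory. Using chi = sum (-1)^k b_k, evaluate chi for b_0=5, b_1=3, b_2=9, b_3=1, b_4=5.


chi = sum_k (-1)^k b_k.
= (5) + (-3) + (9) + (-1) + (5)
= 15

15


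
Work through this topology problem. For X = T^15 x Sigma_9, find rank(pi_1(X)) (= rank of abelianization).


pi_1(A x B) = pi_1(A) x pi_1(B); rank of abelianization = b_1.
b_1(T^15) = 15, b_1(Sigma_9) = 2*9 = 18.
b_1(product) = 15 + 18 = 33

33


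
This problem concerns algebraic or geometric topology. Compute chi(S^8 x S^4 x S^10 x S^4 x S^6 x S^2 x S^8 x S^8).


chi is multiplicative: chi(X x Y) = chi(X) chi(Y).
Each even-dim sphere has chi = 2. There are 8 factors.
chi = 2^8 = 256

256


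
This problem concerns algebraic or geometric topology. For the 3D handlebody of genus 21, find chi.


A genus-g handlebody deformation retracts to a wedge of g circles.
chi(vee_g S^1) = 1 - g.
chi(H_21) = 1 - 21 = -20

-20


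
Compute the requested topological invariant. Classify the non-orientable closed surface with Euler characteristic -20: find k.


chi = 2 - k for closed non-orientable surfaces with k crosscaps.
-20 = 2 - k
k = 2 - (-20) = 22

22


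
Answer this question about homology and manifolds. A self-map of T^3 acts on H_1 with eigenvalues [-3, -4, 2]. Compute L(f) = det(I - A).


For a torus self-map: L(f) = det(I - A) where A acts on H_1.
L(f) = (1--3) * (1--4) * (1-2) = 4 * 5 * -1 = -20

-20


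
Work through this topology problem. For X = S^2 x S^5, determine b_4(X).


Each S^d has Poincare polynomial 1 + t^d.
The product S^2 x S^5 has Poincare polynomial prod(1+t^d_i).
Expanding: b_0=1, b_2=1, b_5=1, b_7=1.
b_4 = 0

0


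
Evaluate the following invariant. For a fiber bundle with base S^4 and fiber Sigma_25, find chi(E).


chi(S^4) = 2 (n even), chi(Sigma_25) = 2 - 2*25 = -48.
chi(E) = 2 * (-48) = -96

-96


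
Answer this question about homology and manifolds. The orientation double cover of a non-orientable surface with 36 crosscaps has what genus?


chi(N_36) = 2 - 36 = -34.
Double cover: chi(Sigma_g) = 2 * chi(N_36) = 2*(-34) = -68.
2 - 2g = -68, so g = (2 - (-68))/2 = 70/2 = 35

35


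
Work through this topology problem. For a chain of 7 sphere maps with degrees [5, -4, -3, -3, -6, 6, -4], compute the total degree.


Degree is multiplicative: deg(composition) = product of degrees.
= (5) * (-4) * (-3) * (-3) * (-6) * (6) * (-4) = -25920

-25920


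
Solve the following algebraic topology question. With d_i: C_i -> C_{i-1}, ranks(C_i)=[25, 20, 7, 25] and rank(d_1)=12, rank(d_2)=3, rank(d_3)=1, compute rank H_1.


rank H_k = rank(ker d_k) - rank(im d_{k+1}).
rank(ker d_1) = rank(C_1) - rank(d_1) = 20 - 12 = 8.
rank(im d_{1+1}) = 3.
rank H_1 = 8 - 3 = 5

5


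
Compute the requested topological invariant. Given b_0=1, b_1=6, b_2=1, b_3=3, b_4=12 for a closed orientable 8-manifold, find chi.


By Poincare duality b_k = b_{8-k}, so full Betti numbers: b_0=1, b_1=6, b_2=1, b_3=3, b_4=12, b_5=3, b_6=1, b_7=6, b_8=1.
chi = sum (-1)^k b_k = -2

-2


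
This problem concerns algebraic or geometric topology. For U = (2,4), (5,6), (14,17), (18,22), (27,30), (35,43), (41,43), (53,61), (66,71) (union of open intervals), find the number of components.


Sort and merge overlapping open intervals.
Merged: (2,4), (5,6), (14,17), (18,22), (27,30), (35,43), (53,61), (66,71).
Number of components = 8

8


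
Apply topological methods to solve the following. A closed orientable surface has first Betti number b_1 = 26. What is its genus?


For a closed orientable surface: b_1 = 2g.
26 = 2g
g = 26 / 2 = 13

13


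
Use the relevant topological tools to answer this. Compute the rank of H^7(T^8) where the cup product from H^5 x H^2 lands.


Cup product: H^p x H^q -> H^{p+q}; here p+q = 5+2 = 7.
rank H^k(T^n) = C(n,k).
C(8,7) = 8

8


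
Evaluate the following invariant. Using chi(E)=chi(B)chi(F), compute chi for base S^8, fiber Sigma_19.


chi(S^8) = 2 (n even), chi(Sigma_19) = 2 - 2*19 = -36.
chi(E) = 2 * (-36) = -72

-72


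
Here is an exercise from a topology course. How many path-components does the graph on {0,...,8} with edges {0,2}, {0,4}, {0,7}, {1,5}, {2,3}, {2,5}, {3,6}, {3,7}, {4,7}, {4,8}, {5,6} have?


Run DFS/union-find over 9 vertices.
V = 9, E = 11.
Number of components = 1

1


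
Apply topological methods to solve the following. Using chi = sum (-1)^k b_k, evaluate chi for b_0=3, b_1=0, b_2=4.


chi = sum_k (-1)^k b_k.
= (3) + (0) + (4)
= 7

7
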